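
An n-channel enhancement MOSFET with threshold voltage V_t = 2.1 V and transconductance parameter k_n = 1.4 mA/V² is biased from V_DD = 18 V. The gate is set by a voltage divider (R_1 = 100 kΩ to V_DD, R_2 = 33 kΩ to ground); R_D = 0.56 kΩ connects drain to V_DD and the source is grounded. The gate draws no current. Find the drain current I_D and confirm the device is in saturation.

I_D ≈ 3.9 mA

V_G = V_DD·R_2/(R_1+R_2) = 18×33/133 = 4.47 V. With the source grounded, V_GS = V_G = 4.47 V.
Assume saturation: I_D = (k_n/2)(V_GS − V_t)² = (1.4/2)×(4.47 − 2.1)² = 0.7×2.37² = 3.92 mA.
V_DS = V_DD − I_D·R_D = 18 − 3.92×0.56 = 15.8 V.
Saturation requires V_DS ≥ V_GS − V_t = 2.37 V; 15.8 ≥ 2.37 ✓.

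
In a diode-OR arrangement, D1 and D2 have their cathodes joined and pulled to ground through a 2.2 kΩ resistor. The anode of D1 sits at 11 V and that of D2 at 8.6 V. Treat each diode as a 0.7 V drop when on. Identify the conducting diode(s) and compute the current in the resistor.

Assume both conduct. Then node N would need to be at both 11−0.7 = 10.3 V and 8.6−0.7 = 7.9 V, which is impossible.
Assume only D1 conducts: V_N = 11 − 0.7 = 10.3 V, so I_R = 10.3/2.2 = 4.68 mA.
Check D2: its anode-to-cathode voltage is 8.6 − 10.3 = -1.7 V < 0.7 V, so it is off. The assumption is consistent.

Only D1 conducts; I_R ≈ 4.7 mA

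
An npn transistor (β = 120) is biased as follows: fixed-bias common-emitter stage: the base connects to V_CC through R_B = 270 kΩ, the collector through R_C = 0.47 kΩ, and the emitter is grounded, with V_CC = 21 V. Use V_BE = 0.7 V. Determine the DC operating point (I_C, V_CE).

Base loop: V_CC = I_B·R_B + V_BE, so I_B = (21 − 0.7)/270 kΩ = 0.0752 mA.
In the active region I_C = β·I_B = 120 × 0.0752 = 9.02 mA.
Collector loop: V_CE = V_CC − I_C·R_C = 21 − 9.02×0.47 = 16.8 V.
Since V_CE = 16.8 V > V_CE(sat) ≈ 0.2 V, the transistor is in the active region as assumed.

I_C ≈ 9 mA, V_CE ≈ 17 V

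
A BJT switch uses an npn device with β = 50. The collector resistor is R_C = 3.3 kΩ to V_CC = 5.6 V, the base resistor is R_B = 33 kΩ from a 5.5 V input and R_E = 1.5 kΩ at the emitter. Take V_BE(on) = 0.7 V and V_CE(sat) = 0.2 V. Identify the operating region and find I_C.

saturation; I_C ≈ 1.1 mA

Assume active: I_B = (5.5 − 0.7)/(33 + 51×1.5) = 0.0438 mA, I_C = β·I_B = 2.19 mA.
Then V_CE = 5.6 − 2.19×3.3 − 2.24×1.5 = -4.99 V < 0.2 V — the active assumption fails.
Re-solve with V_CE = 0.2 V. KCL at the emitter: V_E/R_E = (V_BB−0.7−V_E)/R_B + (V_CC−0.2−V_E)/R_C, giving V_E = 1.78 V.
I_C = (V_CC − 0.2 − V_E)/R_C = (5.4 − 1.78)/3.3 = 1.1 mA.
Check: I_B = (4.8 − 1.78)/33 = 0.0915 mA, and β·I_B = 4.57 mA > I_C, confirming saturation.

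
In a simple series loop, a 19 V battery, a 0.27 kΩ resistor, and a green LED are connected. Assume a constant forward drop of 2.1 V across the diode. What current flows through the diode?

KVL around the loop: 19 = V_D + I·R = 2.1 + I × 0.27 kΩ.
So I = (19 − 2.1) / 0.27 kΩ = 16.9 / 0.27 = 62.6 mA.

I ≈ 63 mA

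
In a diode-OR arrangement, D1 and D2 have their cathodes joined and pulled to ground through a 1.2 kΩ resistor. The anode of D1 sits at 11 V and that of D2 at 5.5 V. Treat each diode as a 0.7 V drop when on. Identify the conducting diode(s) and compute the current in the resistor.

Only D1 conducts; I_R ≈ 8.6 mA

Assume both conduct. Then node N would need to be at both 11−0.7 = 10.3 V and 5.5−0.7 = 4.8 V, which is impossible.
Assume only D1 conducts: V_N = 11 − 0.7 = 10.3 V, so I_R = 10.3/1.2 = 8.58 mA.
Check D2: its anode-to-cathode voltage is 5.5 − 10.3 = -4.8 V < 0.7 V, so it is off. The assumption is consistent.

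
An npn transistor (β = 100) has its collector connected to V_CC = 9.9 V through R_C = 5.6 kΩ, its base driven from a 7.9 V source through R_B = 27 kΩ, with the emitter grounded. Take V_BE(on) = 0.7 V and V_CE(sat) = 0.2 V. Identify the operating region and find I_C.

saturation; I_C ≈ 1.7 mA

Assume active: I_B = (7.9 − 0.7)/27 = 0.267 mA, giving I_C = β·I_B = 26.7 mA.
But then V_CE = 9.9 − 26.7×5.6 = -139 V < V_CE(sat) = 0.2 V — impossible in the active region.
So the transistor is saturated. With V_CE = 0.2 V, I_C = (V_CC − 0.2)/R_C = 9.7/5.6 = 1.73 mA.
Check: β·I_B = 26.7 mA > I_C = 1.73 mA, confirming saturation.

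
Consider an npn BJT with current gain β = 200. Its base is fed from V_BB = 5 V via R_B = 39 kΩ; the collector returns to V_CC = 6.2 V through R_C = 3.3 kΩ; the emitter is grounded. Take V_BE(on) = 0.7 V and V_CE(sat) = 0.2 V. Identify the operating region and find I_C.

saturation; I_C ≈ 1.8 mA

Assume active: I_B = (5 − 0.7)/39 = 0.11 mA, giving I_C = β·I_B = 22.1 mA.
But then V_CE = 6.2 − 22.1×3.3 = -66.6 V < V_CE(sat) = 0.2 V — impossible in the active region.
So the transistor is saturated. With V_CE = 0.2 V, I_C = (V_CC − 0.2)/R_C = 6/3.3 = 1.82 mA.
Check: β·I_B = 22.1 mA > I_C = 1.82 mA, confirming saturation.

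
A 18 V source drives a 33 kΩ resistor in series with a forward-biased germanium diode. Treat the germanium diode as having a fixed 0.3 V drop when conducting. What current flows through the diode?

I ≈ 0.54 mA

KVL around the loop: 18 = V_D + I·R = 0.3 + I × 33 kΩ.
So I = (18 − 0.3) / 33 kΩ = 17.7 / 33 = 0.536 mA.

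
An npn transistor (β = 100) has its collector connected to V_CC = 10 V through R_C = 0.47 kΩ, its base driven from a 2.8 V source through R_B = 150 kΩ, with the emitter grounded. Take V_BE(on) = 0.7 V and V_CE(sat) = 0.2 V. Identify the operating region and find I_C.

active; I_C ≈ 1.4 mA

Assume active. Base-emitter loop: I_B = (V_BB − V_BE)/R_B = (2.8 − 0.7)/150 = 0.014 mA.
I_C = β·I_B = 100×0.014 = 1.4 mA.
V_CE = V_CC − I_C·R_C = 10 − 1.4×0.47 = 9.34 V > V_CE(sat), so the active-region assumption holds.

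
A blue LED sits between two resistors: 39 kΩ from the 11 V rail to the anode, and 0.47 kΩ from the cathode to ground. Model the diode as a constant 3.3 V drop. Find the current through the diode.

The two resistors are in series with the diode, so KVL gives 11 = I·39 + 3.3 + I·0.47.
I = (11 − 3.3) / (39 + 0.47) kΩ = 7.7 / 39.5 = 0.195 mA.

I ≈ 0.2 mA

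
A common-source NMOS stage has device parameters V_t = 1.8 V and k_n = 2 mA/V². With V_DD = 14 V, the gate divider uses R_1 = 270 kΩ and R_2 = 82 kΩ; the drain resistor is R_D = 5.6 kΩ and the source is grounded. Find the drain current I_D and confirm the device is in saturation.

I_D ≈ 2.1 mA

V_G = V_DD·R_2/(R_1+R_2) = 14×82/352 = 3.26 V. With the source grounded, V_GS = V_G = 3.26 V.
Assume saturation: I_D = (k_n/2)(V_GS − V_t)² = (2/2)×(3.26 − 1.8)² = 1×1.46² = 2.14 mA.
V_DS = V_DD − I_D·R_D = 14 − 2.14×5.6 = 2.04 V.
Saturation requires V_DS ≥ V_GS − V_t = 1.46 V; 2.04 ≥ 1.46 ✓.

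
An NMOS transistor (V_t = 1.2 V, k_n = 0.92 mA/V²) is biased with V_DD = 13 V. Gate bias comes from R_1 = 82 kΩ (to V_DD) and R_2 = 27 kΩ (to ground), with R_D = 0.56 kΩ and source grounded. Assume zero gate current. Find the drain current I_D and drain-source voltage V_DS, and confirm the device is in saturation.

I_D ≈ 1.9 mA, V_DS ≈ 12 V

V_G = V_DD·R_2/(R_1+R_2) = 13×27/109 = 3.22 V. With the source grounded, V_GS = V_G = 3.22 V.
Assume saturation: I_D = (k_n/2)(V_GS − V_t)² = (0.92/2)×(3.22 − 1.2)² = 0.46×2.02² = 1.88 mA.
V_DS = V_DD − I_D·R_D = 13 − 1.88×0.56 = 11.9 V.
Saturation requires V_DS ≥ V_GS − V_t = 2.02 V; 11.9 ≥ 2.02 ✓.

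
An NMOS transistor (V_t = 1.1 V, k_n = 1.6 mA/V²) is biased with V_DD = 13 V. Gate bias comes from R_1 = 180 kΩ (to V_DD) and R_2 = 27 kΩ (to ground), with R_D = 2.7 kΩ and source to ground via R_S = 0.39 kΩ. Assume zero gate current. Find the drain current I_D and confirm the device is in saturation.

V_G = V_DD·R_2/(R_1+R_2) = 13×27/207 = 1.7 V.
Assume saturation: I_D = (k_n/2)(V_GS − V_t)² with V_GS = V_G − I_D·R_S = 1.7 − 0.39·I_D.
Substituting gives 0.122·I_D² − 1.37·I_D + 0.284 = 0, with roots I_D = 0.211 or 11.1 mA.
The root I_D = 11.1 mA gives V_GS = -2.62 V ≤ V_t, so take I_D = 0.211 mA.
Then V_GS = 1.61 V and V_DS = V_DD − I_D(R_D+R_S) = 13 − 0.211×3.09 = 12.3 V.
Saturation requires V_DS ≥ V_GS − V_t = 0.513 V; 12.3 ≥ 0.513 ✓.

I_D ≈ 0.21 mA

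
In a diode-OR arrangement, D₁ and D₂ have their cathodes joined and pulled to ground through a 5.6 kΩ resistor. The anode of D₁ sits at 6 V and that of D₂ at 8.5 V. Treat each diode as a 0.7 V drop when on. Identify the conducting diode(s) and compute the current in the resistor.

Only D₂ conducts; I_R ≈ 1.4 mA

Assume both conduct. Then node N would need to be at both 6−0.7 = 5.3 V and 8.5−0.7 = 7.8 V, which is impossible.
Assume only D₂ conducts: V_N = 8.5 − 0.7 = 7.8 V, so I_R = 7.8/5.6 = 1.39 mA.
Check D₁: its anode-to-cathode voltage is 6 − 7.8 = -1.8 V < 0.7 V, so it is off. The assumption is consistent.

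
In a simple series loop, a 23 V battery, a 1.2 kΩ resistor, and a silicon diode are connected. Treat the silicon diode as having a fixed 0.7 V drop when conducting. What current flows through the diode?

KVL around the loop: 23 = V_D + I·R = 0.7 + I × 1.2 kΩ.
So I = (23 − 0.7) / 1.2 kΩ = 22.3 / 1.2 = 18.6 mA.

I ≈ 19 mA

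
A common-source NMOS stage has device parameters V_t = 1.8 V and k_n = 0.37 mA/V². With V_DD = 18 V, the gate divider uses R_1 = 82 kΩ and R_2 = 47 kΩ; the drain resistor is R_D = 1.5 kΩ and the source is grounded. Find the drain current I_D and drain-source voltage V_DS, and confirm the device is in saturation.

I_D ≈ 4.2 mA, V_DS ≈ 12 V

V_G = V_DD·R_2/(R_1+R_2) = 18×47/129 = 6.56 V. With the source grounded, V_GS = V_G = 6.56 V.
Assume saturation: I_D = (k_n/2)(V_GS − V_t)² = (0.37/2)×(6.56 − 1.8)² = 0.185×4.76² = 4.19 mA.
V_DS = V_DD − I_D·R_D = 18 − 4.19×1.5 = 11.7 V.
Saturation requires V_DS ≥ V_GS − V_t = 4.76 V; 11.7 ≥ 4.76 ✓.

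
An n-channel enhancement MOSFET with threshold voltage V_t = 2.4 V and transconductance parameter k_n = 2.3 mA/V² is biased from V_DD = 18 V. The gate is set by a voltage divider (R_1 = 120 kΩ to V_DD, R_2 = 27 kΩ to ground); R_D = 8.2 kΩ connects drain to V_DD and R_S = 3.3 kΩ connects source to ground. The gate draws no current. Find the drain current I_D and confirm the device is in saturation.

I_D ≈ 0.16 mA

V_G = V_DD·R_2/(R_1+R_2) = 18×27/147 = 3.31 V.
Assume saturation: I_D = (k_n/2)(V_GS − V_t)² with V_GS = V_G − I_D·R_S = 3.31 − 3.3·I_D.
Substituting gives 12.5·I_D² − 7.88·I_D + 0.944 = 0, with roots I_D = 0.161 or 0.468 mA.
The root I_D = 0.468 mA gives V_GS = 1.76 V ≤ V_t, so take I_D = 0.161 mA.
Then V_GS = 2.77 V and V_DS = V_DD − I_D(R_D+R_S) = 18 − 0.161×11.5 = 16.1 V.
Saturation requires V_DS ≥ V_GS − V_t = 0.374 V; 16.1 ≥ 0.374 ✓.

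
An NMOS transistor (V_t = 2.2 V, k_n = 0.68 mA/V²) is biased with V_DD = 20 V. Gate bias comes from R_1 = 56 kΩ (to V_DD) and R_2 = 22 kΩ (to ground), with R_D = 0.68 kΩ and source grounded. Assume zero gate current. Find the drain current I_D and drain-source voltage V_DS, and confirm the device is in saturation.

I_D ≈ 4 mA, V_DS ≈ 17 V

V_G = V_DD·R_2/(R_1+R_2) = 20×22/78 = 5.64 V. With the source grounded, V_GS = V_G = 5.64 V.
Assume saturation: I_D = (k_n/2)(V_GS − V_t)² = (0.68/2)×(5.64 − 2.2)² = 0.34×3.44² = 4.03 mA.
V_DS = V_DD − I_D·R_D = 20 − 4.03×0.68 = 17.3 V.
Saturation requires V_DS ≥ V_GS − V_t = 3.44 V; 17.3 ≥ 3.44 ✓.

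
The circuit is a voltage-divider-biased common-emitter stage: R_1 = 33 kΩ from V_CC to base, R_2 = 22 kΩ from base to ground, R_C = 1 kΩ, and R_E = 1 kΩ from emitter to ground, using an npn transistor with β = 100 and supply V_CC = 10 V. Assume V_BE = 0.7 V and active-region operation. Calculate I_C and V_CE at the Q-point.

I_C ≈ 2.9 mA, V_CE ≈ 4.2 V

Thevenize the base divider: V_Th = V_CC·R_2/(R_1+R_2) = 10×22/55 = 4 V, R_Th = R_1‖R_2 = 13.2 kΩ.
Base-emitter loop: V_Th = I_B·R_Th + V_BE + (β+1)I_B·R_E, so I_B = (4 − 0.7) / (13.2 + 101×1) = 0.0289 mA.
I_C = β·I_B = 100×0.0289 = 2.89 mA, and I_E = (β+1)I_B = 2.92 mA.
V_CE = V_CC − I_C·R_C − I_E·R_E = 10 − 2.89×1 − 2.92×1 = 4.19 V.
V_CE = 4.19 V > 0.2 V confirms active-region operation.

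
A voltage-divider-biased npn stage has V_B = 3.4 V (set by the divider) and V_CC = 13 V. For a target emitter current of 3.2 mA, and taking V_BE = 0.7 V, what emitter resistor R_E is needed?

V_E = V_B − V_BE = 3.4 − 0.7 = 2.7 V.
R_E = V_E / I_E = 2.7 / 3.2 = 0.844 kΩ.

R_E ≈ 0.84 kΩ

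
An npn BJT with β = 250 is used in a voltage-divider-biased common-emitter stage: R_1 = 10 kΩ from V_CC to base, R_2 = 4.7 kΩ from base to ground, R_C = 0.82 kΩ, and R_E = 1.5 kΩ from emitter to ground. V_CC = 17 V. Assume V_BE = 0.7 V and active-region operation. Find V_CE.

Thevenize the base divider: V_Th = V_CC·R_2/(R_1+R_2) = 17×4.7/14.7 = 5.44 V, R_Th = R_1‖R_2 = 3.2 kΩ.
Base-emitter loop: V_Th = I_B·R_Th + V_BE + (β+1)I_B·R_E, so I_B = (5.44 − 0.7) / (3.2 + 251×1.5) = 0.0125 mA.
I_C = β·I_B = 250×0.0125 = 3.12 mA, and I_E = (β+1)I_B = 3.13 mA.
V_CE = V_CC − I_C·R_C − I_E·R_E = 17 − 3.12×0.82 − 3.13×1.5 = 9.75 V.
V_CE = 9.75 V > 0.2 V confirms active-region operation.

V_CE ≈ 9.7 V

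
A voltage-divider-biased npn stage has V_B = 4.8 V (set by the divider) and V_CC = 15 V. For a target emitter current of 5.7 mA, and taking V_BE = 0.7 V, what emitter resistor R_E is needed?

V_E = V_B − V_BE = 4.8 − 0.7 = 4.1 V.
R_E = V_E / I_E = 4.1 / 5.7 = 0.719 kΩ.

R_E ≈ 0.72 kΩ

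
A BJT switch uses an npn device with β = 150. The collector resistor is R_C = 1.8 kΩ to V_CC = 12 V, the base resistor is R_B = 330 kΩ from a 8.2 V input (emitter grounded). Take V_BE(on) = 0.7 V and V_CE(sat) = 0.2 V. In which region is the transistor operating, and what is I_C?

active; I_C ≈ 3.4 mA

Assume active. Base-emitter loop: I_B = (V_BB − V_BE)/R_B = (8.2 − 0.7)/330 = 0.0227 mA.
I_C = β·I_B = 150×0.0227 = 3.41 mA.
V_CE = V_CC − I_C·R_C = 12 − 3.41×1.8 = 5.86 V > V_CE(sat), so the active-region assumption holds.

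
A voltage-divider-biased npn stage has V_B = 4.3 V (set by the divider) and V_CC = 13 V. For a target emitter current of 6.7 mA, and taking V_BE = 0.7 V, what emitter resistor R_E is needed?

R_E ≈ 0.54 kΩ

V_E = V_B − V_BE = 4.3 − 0.7 = 3.6 V.
R_E = V_E / I_E = 3.6 / 6.7 = 0.537 kΩ.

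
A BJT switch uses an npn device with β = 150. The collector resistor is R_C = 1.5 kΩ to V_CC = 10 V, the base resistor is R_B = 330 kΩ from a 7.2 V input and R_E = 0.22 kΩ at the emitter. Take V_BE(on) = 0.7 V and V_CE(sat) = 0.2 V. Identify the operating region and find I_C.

active; I_C ≈ 2.7 mA

Assume active. Base-emitter loop: I_B = (V_BB − V_BE)/(R_B + (β+1)R_E) = (7.2 − 0.7)/(330 + 151×0.22) = 0.0179 mA.
I_C = β·I_B = 150×0.0179 = 2.68 mA.
V_CE = V_CC − I_C·R_C − I_E·R_E = 10 − 2.68×1.5 − 2.7×0.22 = 5.38 V > V_CE(sat), so the active-region assumption holds.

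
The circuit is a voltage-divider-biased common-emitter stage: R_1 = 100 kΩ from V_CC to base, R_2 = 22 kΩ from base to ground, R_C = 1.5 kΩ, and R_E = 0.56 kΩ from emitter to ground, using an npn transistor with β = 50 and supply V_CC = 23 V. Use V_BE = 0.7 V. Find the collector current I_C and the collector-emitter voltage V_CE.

I_C ≈ 3.7 mA, V_CE ≈ 15 V

Thevenize the base divider: V_Th = V_CC·R_2/(R_1+R_2) = 23×22/122 = 4.15 V, R_Th = R_1‖R_2 = 18 kΩ.
Base-emitter loop: V_Th = I_B·R_Th + V_BE + (β+1)I_B·R_E, so I_B = (4.15 − 0.7) / (18 + 51×0.56) = 0.074 mA.
I_C = β·I_B = 50×0.074 = 3.7 mA, and I_E = (β+1)I_B = 3.77 mA.
V_CE = V_CC − I_C·R_C − I_E·R_E = 23 − 3.7×1.5 − 3.77×0.56 = 15.3 V.
V_CE = 15.3 V > 0.2 V confirms active-region operation.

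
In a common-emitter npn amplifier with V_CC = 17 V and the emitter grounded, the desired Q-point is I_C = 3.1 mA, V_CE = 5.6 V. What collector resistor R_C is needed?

Collector loop: V_CC = I_C·R_C + V_CE.
R_C = (V_CC − V_CE)/I_C = (17 − 5.6)/3.1 = 3.68 kΩ.

R_C ≈ 3.7 kΩ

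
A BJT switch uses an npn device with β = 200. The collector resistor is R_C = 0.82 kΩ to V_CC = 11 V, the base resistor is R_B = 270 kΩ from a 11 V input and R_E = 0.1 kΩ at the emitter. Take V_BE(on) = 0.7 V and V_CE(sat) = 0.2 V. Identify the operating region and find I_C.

active; I_C ≈ 7.1 mA

Assume active. Base-emitter loop: I_B = (V_BB − V_BE)/(R_B + (β+1)R_E) = (11 − 0.7)/(270 + 201×0.1) = 0.0355 mA.
I_C = β·I_B = 200×0.0355 = 7.1 mA.
V_CE = V_CC − I_C·R_C − I_E·R_E = 11 − 7.1×0.82 − 7.14×0.1 = 4.46 V > V_CE(sat), so the active-region assumption holds.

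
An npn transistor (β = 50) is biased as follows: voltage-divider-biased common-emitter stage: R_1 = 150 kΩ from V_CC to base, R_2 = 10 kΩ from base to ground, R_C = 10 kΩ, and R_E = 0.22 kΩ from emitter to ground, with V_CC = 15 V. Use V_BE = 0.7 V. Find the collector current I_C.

I_C ≈ 0.58 mA

Thevenize the base divider: V_Th = V_CC·R_2/(R_1+R_2) = 15×10/160 = 0.938 V, R_Th = R_1‖R_2 = 9.38 kΩ.
Base-emitter loop: V_Th = I_B·R_Th + V_BE + (β+1)I_B·R_E, so I_B = (0.938 − 0.7) / (9.38 + 51×0.22) = 0.0115 mA.
I_C = β·I_B = 50×0.0115 = 0.577 mA, and I_E = (β+1)I_B = 0.588 mA.
V_CE = V_CC − I_C·R_C − I_E·R_E = 15 − 0.577×10 − 0.588×0.22 = 9.1 V.
V_CE = 9.1 V > 0.2 V confirms active-region operation.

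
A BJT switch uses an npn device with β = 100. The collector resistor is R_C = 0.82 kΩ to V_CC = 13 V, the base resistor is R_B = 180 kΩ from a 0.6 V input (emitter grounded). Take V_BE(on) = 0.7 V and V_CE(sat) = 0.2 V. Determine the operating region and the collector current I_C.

V_BB = 0.6 V ≤ V_BE(on) = 0.7 V, so the base-emitter junction is not forward biased.
The transistor is in cutoff: I_B = I_C = 0.

cutoff; I_C ≈ 0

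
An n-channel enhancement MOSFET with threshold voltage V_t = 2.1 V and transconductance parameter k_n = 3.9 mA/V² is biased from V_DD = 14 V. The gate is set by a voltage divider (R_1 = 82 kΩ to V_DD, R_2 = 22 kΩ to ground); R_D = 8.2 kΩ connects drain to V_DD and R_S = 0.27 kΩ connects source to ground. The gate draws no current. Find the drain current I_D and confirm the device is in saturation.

I_D ≈ 0.81 mA

V_G = V_DD·R_2/(R_1+R_2) = 14×22/104 = 2.96 V.
Assume saturation: I_D = (k_n/2)(V_GS − V_t)² with V_GS = V_G − I_D·R_S = 2.96 − 0.27·I_D.
Substituting gives 0.142·I_D² − 1.91·I_D + 1.45 = 0, with roots I_D = 0.808 or 12.6 mA.
The root I_D = 12.6 mA gives V_GS = -0.443 V ≤ V_t, so take I_D = 0.808 mA.
Then V_GS = 2.74 V and V_DS = V_DD − I_D(R_D+R_S) = 14 − 0.808×8.47 = 7.16 V.
Saturation requires V_DS ≥ V_GS − V_t = 0.644 V; 7.16 ≥ 0.644 ✓.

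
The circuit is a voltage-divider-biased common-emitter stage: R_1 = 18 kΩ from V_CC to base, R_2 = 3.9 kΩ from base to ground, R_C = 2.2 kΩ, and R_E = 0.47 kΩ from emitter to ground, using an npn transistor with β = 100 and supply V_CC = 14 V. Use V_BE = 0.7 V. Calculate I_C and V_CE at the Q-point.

I_C ≈ 3.5 mA, V_CE ≈ 4.5 V

Thevenize the base divider: V_Th = V_CC·R_2/(R_1+R_2) = 14×3.9/21.9 = 2.49 V, R_Th = R_1‖R_2 = 3.21 kΩ.
Base-emitter loop: V_Th = I_B·R_Th + V_BE + (β+1)I_B·R_E, so I_B = (2.49 − 0.7) / (3.21 + 101×0.47) = 0.0354 mA.
I_C = β·I_B = 100×0.0354 = 3.54 mA, and I_E = (β+1)I_B = 3.57 mA.
V_CE = V_CC − I_C·R_C − I_E·R_E = 14 − 3.54×2.2 − 3.57×0.47 = 4.54 V.
V_CE = 4.54 V > 0.2 V confirms active-region operation.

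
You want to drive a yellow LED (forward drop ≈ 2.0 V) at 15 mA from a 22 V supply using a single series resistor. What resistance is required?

The resistor drops V_S − V_D = 22 − 2.0 = 20 V at 15 mA.
R = 20 V / 15 mA = 1.33 kΩ.

R ≈ 1.3 kΩ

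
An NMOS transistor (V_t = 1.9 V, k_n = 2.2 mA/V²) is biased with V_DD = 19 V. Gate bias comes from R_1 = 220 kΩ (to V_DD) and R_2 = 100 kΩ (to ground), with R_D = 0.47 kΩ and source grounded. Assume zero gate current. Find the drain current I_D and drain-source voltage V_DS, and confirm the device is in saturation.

V_G = V_DD·R_2/(R_1+R_2) = 19×100/320 = 5.94 V. With the source grounded, V_GS = V_G = 5.94 V.
Assume saturation: I_D = (k_n/2)(V_GS − V_t)² = (2.2/2)×(5.94 − 1.9)² = 1.1×4.04² = 17.9 mA.
V_DS = V_DD − I_D·R_D = 19 − 17.9×0.47 = 10.6 V.
Saturation requires V_DS ≥ V_GS − V_t = 4.04 V; 10.6 ≥ 4.04 ✓.

I_D ≈ 18 mA, V_DS ≈ 11 V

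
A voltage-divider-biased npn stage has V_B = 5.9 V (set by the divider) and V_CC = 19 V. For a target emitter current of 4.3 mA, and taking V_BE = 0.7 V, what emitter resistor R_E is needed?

V_E = V_B − V_BE = 5.9 − 0.7 = 5.2 V.
R_E = V_E / I_E = 5.2 / 4.3 = 1.21 kΩ.

R_E ≈ 1.2 kΩ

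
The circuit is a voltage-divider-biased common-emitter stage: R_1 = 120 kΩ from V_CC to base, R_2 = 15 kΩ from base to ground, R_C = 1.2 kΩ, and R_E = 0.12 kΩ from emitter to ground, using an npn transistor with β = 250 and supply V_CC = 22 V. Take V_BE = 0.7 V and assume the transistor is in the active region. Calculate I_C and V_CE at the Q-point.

Thevenize the base divider: V_Th = V_CC·R_2/(R_1+R_2) = 22×15/135 = 2.44 V, R_Th = R_1‖R_2 = 13.3 kΩ.
Base-emitter loop: V_Th = I_B·R_Th + V_BE + (β+1)I_B·R_E, so I_B = (2.44 − 0.7) / (13.3 + 251×0.12) = 0.0401 mA.
I_C = β·I_B = 250×0.0401 = 10 mA, and I_E = (β+1)I_B = 10.1 mA.
V_CE = V_CC − I_C·R_C − I_E·R_E = 22 − 10×1.2 − 10.1×0.12 = 8.75 V.
V_CE = 8.75 V > 0.2 V confirms active-region operation.

I_C ≈ 10 mA, V_CE ≈ 8.7 V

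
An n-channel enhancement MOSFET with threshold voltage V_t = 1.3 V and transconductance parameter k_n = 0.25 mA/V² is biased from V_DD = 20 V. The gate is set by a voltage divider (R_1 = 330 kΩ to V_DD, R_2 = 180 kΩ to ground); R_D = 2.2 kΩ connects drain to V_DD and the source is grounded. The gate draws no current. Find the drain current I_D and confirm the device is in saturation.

I_D ≈ 4.1 mA

V_G = V_DD·R_2/(R_1+R_2) = 20×180/510 = 7.06 V. With the source grounded, V_GS = V_G = 7.06 V.
Assume saturation: I_D = (k_n/2)(V_GS − V_t)² = (0.25/2)×(7.06 − 1.3)² = 0.125×5.76² = 4.15 mA.
V_DS = V_DD − I_D·R_D = 20 − 4.15×2.2 = 10.9 V.
Saturation requires V_DS ≥ V_GS − V_t = 5.76 V; 10.9 ≥ 5.76 ✓.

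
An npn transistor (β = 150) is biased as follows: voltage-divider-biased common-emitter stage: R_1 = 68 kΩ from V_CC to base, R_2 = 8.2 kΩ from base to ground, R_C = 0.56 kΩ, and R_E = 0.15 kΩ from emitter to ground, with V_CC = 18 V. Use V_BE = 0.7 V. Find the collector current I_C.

Thevenize the base divider: V_Th = V_CC·R_2/(R_1+R_2) = 18×8.2/76.2 = 1.94 V, R_Th = R_1‖R_2 = 7.32 kΩ.
Base-emitter loop: V_Th = I_B·R_Th + V_BE + (β+1)I_B·R_E, so I_B = (1.94 − 0.7) / (7.32 + 151×0.15) = 0.0413 mA.
I_C = β·I_B = 150×0.0413 = 6.19 mA, and I_E = (β+1)I_B = 6.23 mA.
V_CE = V_CC − I_C·R_C − I_E·R_E = 18 − 6.19×0.56 − 6.23×0.15 = 13.6 V.
V_CE = 13.6 V > 0.2 V confirms active-region operation.

I_C ≈ 6.2 mA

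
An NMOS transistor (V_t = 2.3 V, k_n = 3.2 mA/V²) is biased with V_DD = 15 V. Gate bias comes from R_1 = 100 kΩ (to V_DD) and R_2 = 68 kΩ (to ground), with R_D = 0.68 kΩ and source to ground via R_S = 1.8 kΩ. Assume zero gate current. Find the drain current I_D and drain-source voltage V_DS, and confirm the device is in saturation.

I_D ≈ 1.5 mA, V_DS ≈ 11 V

V_G = V_DD·R_2/(R_1+R_2) = 15×68/168 = 6.07 V.
Assume saturation: I_D = (k_n/2)(V_GS − V_t)² with V_GS = V_G − I_D·R_S = 6.07 − 1.8·I_D.
Substituting gives 5.18·I_D² − 22.7·I_D + 22.8 = 0, with roots I_D = 1.55 or 2.83 mA.
The root I_D = 2.83 mA gives V_GS = 0.969 V ≤ V_t, so take I_D = 1.55 mA.
Then V_GS = 3.28 V and V_DS = V_DD − I_D(R_D+R_S) = 15 − 1.55×2.48 = 11.2 V.
Saturation requires V_DS ≥ V_GS − V_t = 0.984 V; 11.2 ≥ 0.984 ✓.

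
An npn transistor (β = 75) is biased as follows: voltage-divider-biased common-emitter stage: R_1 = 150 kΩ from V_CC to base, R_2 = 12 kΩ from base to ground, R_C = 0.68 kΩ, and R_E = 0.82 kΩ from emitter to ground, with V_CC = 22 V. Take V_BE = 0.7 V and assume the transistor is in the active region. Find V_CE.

V_CE ≈ 21 V

Thevenize the base divider: V_Th = V_CC·R_2/(R_1+R_2) = 22×12/162 = 1.63 V, R_Th = R_1‖R_2 = 11.1 kΩ.
Base-emitter loop: V_Th = I_B·R_Th + V_BE + (β+1)I_B·R_E, so I_B = (1.63 − 0.7) / (11.1 + 76×0.82) = 0.0127 mA.
I_C = β·I_B = 75×0.0127 = 0.949 mA, and I_E = (β+1)I_B = 0.962 mA.
V_CE = V_CC − I_C·R_C − I_E·R_E = 22 − 0.949×0.68 − 0.962×0.82 = 20.6 V.
V_CE = 20.6 V > 0.2 V confirms active-region operation.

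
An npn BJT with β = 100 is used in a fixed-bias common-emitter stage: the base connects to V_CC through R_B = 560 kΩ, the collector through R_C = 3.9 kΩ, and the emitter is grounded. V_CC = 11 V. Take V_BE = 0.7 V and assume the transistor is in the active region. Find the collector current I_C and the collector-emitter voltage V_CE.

I_C ≈ 1.8 mA, V_CE ≈ 3.8 V

Base loop: V_CC = I_B·R_B + V_BE, so I_B = (11 − 0.7)/560 kΩ = 0.0184 mA.
In the active region I_C = β·I_B = 100 × 0.0184 = 1.84 mA.
Collector loop: V_CE = V_CC − I_C·R_C = 11 − 1.84×3.9 = 3.83 V.
Since V_CE = 3.83 V > V_CE(sat) ≈ 0.2 V, the transistor is in the active region as assumed.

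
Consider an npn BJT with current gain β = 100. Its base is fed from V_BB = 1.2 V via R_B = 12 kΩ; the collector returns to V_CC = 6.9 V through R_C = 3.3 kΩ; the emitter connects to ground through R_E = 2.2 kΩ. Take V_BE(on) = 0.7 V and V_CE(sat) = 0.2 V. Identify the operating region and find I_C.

active; I_C ≈ 0.21 mA

Assume active. Base-emitter loop: I_B = (V_BB − V_BE)/(R_B + (β+1)R_E) = (1.2 − 0.7)/(12 + 101×2.2) = 0.00213 mA.
I_C = β·I_B = 100×0.00213 = 0.213 mA.
V_CE = V_CC − I_C·R_C − I_E·R_E = 6.9 − 0.213×3.3 − 0.216×2.2 = 5.72 V > V_CE(sat), so the active-region assumption holds.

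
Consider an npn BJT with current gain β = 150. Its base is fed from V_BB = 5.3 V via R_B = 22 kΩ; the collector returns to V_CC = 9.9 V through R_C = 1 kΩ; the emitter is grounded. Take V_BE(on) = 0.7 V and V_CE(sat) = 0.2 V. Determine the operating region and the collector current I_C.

saturation; I_C ≈ 9.7 mA

Assume active: I_B = (5.3 − 0.7)/22 = 0.209 mA, giving I_C = β·I_B = 31.4 mA.
But then V_CE = 9.9 − 31.4×1 = -21.5 V < V_CE(sat) = 0.2 V — impossible in the active region.
So the transistor is saturated. With V_CE = 0.2 V, I_C = (V_CC − 0.2)/R_C = 9.7/1 = 9.7 mA.
Check: β·I_B = 31.4 mA > I_C = 9.7 mA, confirming saturation.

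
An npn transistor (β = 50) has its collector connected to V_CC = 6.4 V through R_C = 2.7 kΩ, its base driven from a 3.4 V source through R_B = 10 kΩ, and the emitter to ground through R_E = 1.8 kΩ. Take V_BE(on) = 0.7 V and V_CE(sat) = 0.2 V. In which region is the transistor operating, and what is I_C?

active; I_C ≈ 1.3 mA

Assume active. Base-emitter loop: I_B = (V_BB − V_BE)/(R_B + (β+1)R_E) = (3.4 − 0.7)/(10 + 51×1.8) = 0.0265 mA.
I_C = β·I_B = 50×0.0265 = 1.33 mA.
V_CE = V_CC − I_C·R_C − I_E·R_E = 6.4 − 1.33×2.7 − 1.35×1.8 = 0.385 V > V_CE(sat), so the active-region assumption holds.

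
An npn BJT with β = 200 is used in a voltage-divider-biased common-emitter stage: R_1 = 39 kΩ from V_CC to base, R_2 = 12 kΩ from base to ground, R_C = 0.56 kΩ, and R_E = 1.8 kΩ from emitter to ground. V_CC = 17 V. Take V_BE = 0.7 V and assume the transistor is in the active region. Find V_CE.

Thevenize the base divider: V_Th = V_CC·R_2/(R_1+R_2) = 17×12/51 = 4 V, R_Th = R_1‖R_2 = 9.18 kΩ.
Base-emitter loop: V_Th = I_B·R_Th + V_BE + (β+1)I_B·R_E, so I_B = (4 − 0.7) / (9.18 + 201×1.8) = 0.0089 mA.
I_C = β·I_B = 200×0.0089 = 1.78 mA, and I_E = (β+1)I_B = 1.79 mA.
V_CE = V_CC − I_C·R_C − I_E·R_E = 17 − 1.78×0.56 − 1.79×1.8 = 12.8 V.
V_CE = 12.8 V > 0.2 V confirms active-region operation.

V_CE ≈ 13 V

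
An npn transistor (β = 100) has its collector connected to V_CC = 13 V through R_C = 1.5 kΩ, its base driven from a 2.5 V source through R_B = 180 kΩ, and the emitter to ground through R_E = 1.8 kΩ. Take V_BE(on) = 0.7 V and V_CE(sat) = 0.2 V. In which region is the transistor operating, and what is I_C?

Assume active. Base-emitter loop: I_B = (V_BB − V_BE)/(R_B + (β+1)R_E) = (2.5 − 0.7)/(180 + 101×1.8) = 0.00498 mA.
I_C = β·I_B = 100×0.00498 = 0.498 mA.
V_CE = V_CC − I_C·R_C − I_E·R_E = 13 − 0.498×1.5 − 0.502×1.8 = 11.3 V > V_CE(sat), so the active-region assumption holds.

active; I_C ≈ 0.5 mA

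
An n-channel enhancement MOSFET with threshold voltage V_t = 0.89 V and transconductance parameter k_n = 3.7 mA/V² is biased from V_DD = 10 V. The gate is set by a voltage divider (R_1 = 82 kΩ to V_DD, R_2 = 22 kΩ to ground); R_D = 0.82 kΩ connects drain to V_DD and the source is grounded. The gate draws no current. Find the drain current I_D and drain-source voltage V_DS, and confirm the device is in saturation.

V_G = V_DD·R_2/(R_1+R_2) = 10×22/104 = 2.12 V. With the source grounded, V_GS = V_G = 2.12 V.
Assume saturation: I_D = (k_n/2)(V_GS − V_t)² = (3.7/2)×(2.12 − 0.89)² = 1.85×1.23² = 2.78 mA.
V_DS = V_DD − I_D·R_D = 10 − 2.78×0.82 = 7.72 V.
Saturation requires V_DS ≥ V_GS − V_t = 1.23 V; 7.72 ≥ 1.23 ✓.

I_D ≈ 2.8 mA, V_DS ≈ 7.7 V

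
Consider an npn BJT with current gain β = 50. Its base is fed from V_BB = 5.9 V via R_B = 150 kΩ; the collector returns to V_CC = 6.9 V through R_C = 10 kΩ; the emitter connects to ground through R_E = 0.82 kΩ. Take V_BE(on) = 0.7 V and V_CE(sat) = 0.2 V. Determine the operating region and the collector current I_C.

saturation; I_C ≈ 0.62 mA

Assume active: I_B = (5.9 − 0.7)/(150 + 51×0.82) = 0.0271 mA, I_C = β·I_B = 1.36 mA.
Then V_CE = 6.9 − 1.36×10 − 1.38×0.82 = -7.79 V < 0.2 V — the active assumption fails.
Re-solve with V_CE = 0.2 V. KCL at the emitter: V_E/R_E = (V_BB−0.7−V_E)/R_B + (V_CC−0.2−V_E)/R_C, giving V_E = 0.531 V.
I_C = (V_CC − 0.2 − V_E)/R_C = (6.7 − 0.531)/10 = 0.617 mA.
Check: I_B = (5.2 − 0.531)/150 = 0.0311 mA, and β·I_B = 1.56 mA > I_C, confirming saturation.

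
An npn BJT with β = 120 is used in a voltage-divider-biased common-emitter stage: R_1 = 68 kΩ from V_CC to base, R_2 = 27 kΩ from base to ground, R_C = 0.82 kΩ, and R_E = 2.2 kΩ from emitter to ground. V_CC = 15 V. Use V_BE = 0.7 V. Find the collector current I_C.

Thevenize the base divider: V_Th = V_CC·R_2/(R_1+R_2) = 15×27/95 = 4.26 V, R_Th = R_1‖R_2 = 19.3 kΩ.
Base-emitter loop: V_Th = I_B·R_Th + V_BE + (β+1)I_B·R_E, so I_B = (4.26 − 0.7) / (19.3 + 121×2.2) = 0.0125 mA.
I_C = β·I_B = 120×0.0125 = 1.5 mA, and I_E = (β+1)I_B = 1.51 mA.
V_CE = V_CC − I_C·R_C − I_E·R_E = 15 − 1.5×0.82 − 1.51×2.2 = 10.5 V.
V_CE = 10.5 V > 0.2 V confirms active-region operation.

I_C ≈ 1.5 mA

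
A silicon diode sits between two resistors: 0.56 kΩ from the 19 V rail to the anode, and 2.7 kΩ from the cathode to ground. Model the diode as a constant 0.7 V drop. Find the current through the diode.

I ≈ 5.6 mA

The two resistors are in series with the diode, so KVL gives 19 = I·0.56 + 0.7 + I·2.7.
I = (19 − 0.7) / (0.56 + 2.7) kΩ = 18.3 / 3.26 = 5.61 mA.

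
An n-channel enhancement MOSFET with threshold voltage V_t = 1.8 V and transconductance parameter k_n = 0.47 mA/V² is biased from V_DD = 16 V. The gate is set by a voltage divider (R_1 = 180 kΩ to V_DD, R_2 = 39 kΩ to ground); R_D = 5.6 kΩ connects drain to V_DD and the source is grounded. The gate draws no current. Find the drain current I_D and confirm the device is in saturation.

I_D ≈ 0.26 mA

V_G = V_DD·R_2/(R_1+R_2) = 16×39/219 = 2.85 V. With the source grounded, V_GS = V_G = 2.85 V.
Assume saturation: I_D = (k_n/2)(V_GS − V_t)² = (0.47/2)×(2.85 − 1.8)² = 0.235×1.05² = 0.259 mA.
V_DS = V_DD − I_D·R_D = 16 − 0.259×5.6 = 14.6 V.
Saturation requires V_DS ≥ V_GS − V_t = 1.05 V; 14.6 ≥ 1.05 ✓.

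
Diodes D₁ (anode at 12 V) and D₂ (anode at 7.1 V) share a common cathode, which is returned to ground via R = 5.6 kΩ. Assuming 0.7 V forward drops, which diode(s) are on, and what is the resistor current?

Assume both conduct. Then node N would need to be at both 12−0.7 = 11.3 V and 7.1−0.7 = 6.4 V, which is impossible.
Assume only D₁ conducts: V_N = 12 − 0.7 = 11.3 V, so I_R = 11.3/5.6 = 2.02 mA.
Check D₂: its anode-to-cathode voltage is 7.1 − 11.3 = -4.2 V < 0.7 V, so it is off. The assumption is consistent.

Only D₁ conducts; I_R ≈ 2 mA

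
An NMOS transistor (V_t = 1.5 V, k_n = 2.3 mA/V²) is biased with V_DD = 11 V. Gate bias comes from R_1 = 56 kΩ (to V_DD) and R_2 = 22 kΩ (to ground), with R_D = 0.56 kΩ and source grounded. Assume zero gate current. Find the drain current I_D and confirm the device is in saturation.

I_D ≈ 3 mA

V_G = V_DD·R_2/(R_1+R_2) = 11×22/78 = 3.1 V. With the source grounded, V_GS = V_G = 3.1 V.
Assume saturation: I_D = (k_n/2)(V_GS − V_t)² = (2.3/2)×(3.1 − 1.5)² = 1.15×1.6² = 2.95 mA.
V_DS = V_DD − I_D·R_D = 11 − 2.95×0.56 = 9.35 V.
Saturation requires V_DS ≥ V_GS − V_t = 1.6 V; 9.35 ≥ 1.6 ✓.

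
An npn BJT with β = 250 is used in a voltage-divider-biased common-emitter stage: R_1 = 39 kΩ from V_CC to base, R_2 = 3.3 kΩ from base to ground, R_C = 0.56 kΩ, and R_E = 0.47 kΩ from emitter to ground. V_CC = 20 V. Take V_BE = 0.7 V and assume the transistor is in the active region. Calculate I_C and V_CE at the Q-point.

I_C ≈ 1.8 mA, V_CE ≈ 18 V

Thevenize the base divider: V_Th = V_CC·R_2/(R_1+R_2) = 20×3.3/42.3 = 1.56 V, R_Th = R_1‖R_2 = 3.04 kΩ.
Base-emitter loop: V_Th = I_B·R_Th + V_BE + (β+1)I_B·R_E, so I_B = (1.56 − 0.7) / (3.04 + 251×0.47) = 0.00711 mA.
I_C = β·I_B = 250×0.00711 = 1.78 mA, and I_E = (β+1)I_B = 1.78 mA.
V_CE = V_CC − I_C·R_C − I_E·R_E = 20 − 1.78×0.56 − 1.78×0.47 = 18.2 V.
V_CE = 18.2 V > 0.2 V confirms active-region operation.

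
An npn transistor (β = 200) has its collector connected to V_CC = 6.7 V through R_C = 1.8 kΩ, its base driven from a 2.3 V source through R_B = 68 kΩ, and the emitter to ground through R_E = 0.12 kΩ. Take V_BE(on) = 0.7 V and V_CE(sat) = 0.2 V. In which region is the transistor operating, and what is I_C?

Assume active: I_B = (2.3 − 0.7)/(68 + 201×0.12) = 0.0174 mA, I_C = β·I_B = 3.47 mA.
Then V_CE = 6.7 − 3.47×1.8 − 3.49×0.12 = 0.0284 V < 0.2 V — the active assumption fails.
Re-solve with V_CE = 0.2 V. KCL at the emitter: V_E/R_E = (V_BB−0.7−V_E)/R_B + (V_CC−0.2−V_E)/R_C, giving V_E = 0.408 V.
I_C = (V_CC − 0.2 − V_E)/R_C = (6.5 − 0.408)/1.8 = 3.38 mA.
Check: I_B = (1.6 − 0.408)/68 = 0.0175 mA, and β·I_B = 3.51 mA > I_C, confirming saturation.

saturation; I_C ≈ 3.4 mA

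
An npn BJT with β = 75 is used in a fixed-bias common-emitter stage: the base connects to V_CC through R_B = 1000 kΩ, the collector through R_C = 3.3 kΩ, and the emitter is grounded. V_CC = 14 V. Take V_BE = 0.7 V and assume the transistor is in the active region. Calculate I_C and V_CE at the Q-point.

I_C ≈ 1 mA, V_CE ≈ 11 V

Base loop: V_CC = I_B·R_B + V_BE, so I_B = (14 − 0.7)/1000 kΩ = 0.0133 mA.
In the active region I_C = β·I_B = 75 × 0.0133 = 0.998 mA.
Collector loop: V_CE = V_CC − I_C·R_C = 14 − 0.998×3.3 = 10.7 V.
Since V_CE = 10.7 V > V_CE(sat) ≈ 0.2 V, the transistor is in the active region as assumed.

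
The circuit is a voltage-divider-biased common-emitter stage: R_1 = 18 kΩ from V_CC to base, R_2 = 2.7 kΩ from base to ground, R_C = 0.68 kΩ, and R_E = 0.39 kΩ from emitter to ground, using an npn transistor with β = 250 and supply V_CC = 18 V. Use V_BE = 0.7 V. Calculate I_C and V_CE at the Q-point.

Thevenize the base divider: V_Th = V_CC·R_2/(R_1+R_2) = 18×2.7/20.7 = 2.35 V, R_Th = R_1‖R_2 = 2.35 kΩ.
Base-emitter loop: V_Th = I_B·R_Th + V_BE + (β+1)I_B·R_E, so I_B = (2.35 − 0.7) / (2.35 + 251×0.39) = 0.0164 mA.
I_C = β·I_B = 250×0.0164 = 4.11 mA, and I_E = (β+1)I_B = 4.13 mA.
V_CE = V_CC − I_C·R_C − I_E·R_E = 18 − 4.11×0.68 − 4.13×0.39 = 13.6 V.
V_CE = 13.6 V > 0.2 V confirms active-region operation.

I_C ≈ 4.1 mA, V_CE ≈ 14 V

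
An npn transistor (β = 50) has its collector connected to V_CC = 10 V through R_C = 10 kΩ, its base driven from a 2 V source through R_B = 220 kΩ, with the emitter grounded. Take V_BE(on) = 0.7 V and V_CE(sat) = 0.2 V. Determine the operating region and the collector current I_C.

active; I_C ≈ 0.3 mA

Assume active. Base-emitter loop: I_B = (V_BB − V_BE)/R_B = (2 − 0.7)/220 = 0.00591 mA.
I_C = β·I_B = 50×0.00591 = 0.295 mA.
V_CE = V_CC − I_C·R_C = 10 − 0.295×10 = 7.05 V > V_CE(sat), so the active-region assumption holds.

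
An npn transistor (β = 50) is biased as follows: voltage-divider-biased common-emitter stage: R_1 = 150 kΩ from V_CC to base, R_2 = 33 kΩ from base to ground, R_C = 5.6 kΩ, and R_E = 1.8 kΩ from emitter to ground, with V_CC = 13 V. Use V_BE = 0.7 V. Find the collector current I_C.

Thevenize the base divider: V_Th = V_CC·R_2/(R_1+R_2) = 13×33/183 = 2.34 V, R_Th = R_1‖R_2 = 27 kΩ.
Base-emitter loop: V_Th = I_B·R_Th + V_BE + (β+1)I_B·R_E, so I_B = (2.34 − 0.7) / (27 + 51×1.8) = 0.0138 mA.
I_C = β·I_B = 50×0.0138 = 0.692 mA, and I_E = (β+1)I_B = 0.706 mA.
V_CE = V_CC − I_C·R_C − I_E·R_E = 13 − 0.692×5.6 − 0.706×1.8 = 7.86 V.
V_CE = 7.86 V > 0.2 V confirms active-region operation.

I_C ≈ 0.69 mA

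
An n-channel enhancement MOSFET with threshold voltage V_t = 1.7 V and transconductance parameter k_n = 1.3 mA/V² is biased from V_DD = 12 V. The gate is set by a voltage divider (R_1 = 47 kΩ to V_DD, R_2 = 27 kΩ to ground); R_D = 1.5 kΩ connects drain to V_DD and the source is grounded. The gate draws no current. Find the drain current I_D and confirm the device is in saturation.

V_G = V_DD·R_2/(R_1+R_2) = 12×27/74 = 4.38 V. With the source grounded, V_GS = V_G = 4.38 V.
Assume saturation: I_D = (k_n/2)(V_GS − V_t)² = (1.3/2)×(4.38 − 1.7)² = 0.65×2.68² = 4.66 mA.
V_DS = V_DD − I_D·R_D = 12 − 4.66×1.5 = 5.01 V.
Saturation requires V_DS ≥ V_GS − V_t = 2.68 V; 5.01 ≥ 2.68 ✓.

I_D ≈ 4.7 mA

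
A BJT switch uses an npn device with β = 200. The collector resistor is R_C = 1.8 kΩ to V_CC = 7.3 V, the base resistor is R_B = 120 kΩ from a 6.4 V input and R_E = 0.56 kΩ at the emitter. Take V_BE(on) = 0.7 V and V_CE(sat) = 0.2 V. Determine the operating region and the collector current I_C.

Assume active: I_B = (6.4 − 0.7)/(120 + 201×0.56) = 0.0245 mA, I_C = β·I_B = 4.9 mA.
Then V_CE = 7.3 − 4.9×1.8 − 4.93×0.56 = -4.28 V < 0.2 V — the active assumption fails.
Re-solve with V_CE = 0.2 V. KCL at the emitter: V_E/R_E = (V_BB−0.7−V_E)/R_B + (V_CC−0.2−V_E)/R_C, giving V_E = 1.7 V.
I_C = (V_CC − 0.2 − V_E)/R_C = (7.1 − 1.7)/1.8 = 3 mA.
Check: I_B = (5.7 − 1.7)/120 = 0.0333 mA, and β·I_B = 6.67 mA > I_C, confirming saturation.

saturation; I_C ≈ 3 mA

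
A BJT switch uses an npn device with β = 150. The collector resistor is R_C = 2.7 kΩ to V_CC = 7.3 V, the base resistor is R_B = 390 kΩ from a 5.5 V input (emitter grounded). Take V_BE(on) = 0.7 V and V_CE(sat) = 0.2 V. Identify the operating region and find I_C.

Assume active. Base-emitter loop: I_B = (V_BB − V_BE)/R_B = (5.5 − 0.7)/390 = 0.0123 mA.
I_C = β·I_B = 150×0.0123 = 1.85 mA.
V_CE = V_CC − I_C·R_C = 7.3 − 1.85×2.7 = 2.32 V > V_CE(sat), so the active-region assumption holds.

active; I_C ≈ 1.8 mA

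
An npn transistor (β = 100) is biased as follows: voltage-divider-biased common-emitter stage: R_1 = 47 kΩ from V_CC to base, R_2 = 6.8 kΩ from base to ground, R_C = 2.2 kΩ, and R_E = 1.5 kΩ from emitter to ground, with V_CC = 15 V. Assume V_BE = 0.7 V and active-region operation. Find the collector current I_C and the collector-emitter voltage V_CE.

Thevenize the base divider: V_Th = V_CC·R_2/(R_1+R_2) = 15×6.8/53.8 = 1.9 V, R_Th = R_1‖R_2 = 5.94 kΩ.
Base-emitter loop: V_Th = I_B·R_Th + V_BE + (β+1)I_B·R_E, so I_B = (1.9 − 0.7) / (5.94 + 101×1.5) = 0.0076 mA.
I_C = β·I_B = 100×0.0076 = 0.76 mA, and I_E = (β+1)I_B = 0.767 mA.
V_CE = V_CC − I_C·R_C − I_E·R_E = 15 − 0.76×2.2 − 0.767×1.5 = 12.2 V.
V_CE = 12.2 V > 0.2 V confirms active-region operation.

I_C ≈ 0.76 mA, V_CE ≈ 12 V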